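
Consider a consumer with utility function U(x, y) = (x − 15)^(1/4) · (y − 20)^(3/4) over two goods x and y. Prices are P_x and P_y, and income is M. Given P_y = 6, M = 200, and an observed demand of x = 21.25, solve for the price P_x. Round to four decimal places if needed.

MRS = (1/3)·(y−20)/(x−15). Tangency with P_x/P_y gives y−20 = 3·(P_x/P_y)·(x−15).
After buying the subsistence bundle (15, 20), a share 0.25 of the remaining income goes to x: x* = 15 + 0.25·(M − 15P_x − 20P_y)/P_x.
Set x* = 21.25 in the demand function and solve for P_x: P_x = 2.

P_x = 2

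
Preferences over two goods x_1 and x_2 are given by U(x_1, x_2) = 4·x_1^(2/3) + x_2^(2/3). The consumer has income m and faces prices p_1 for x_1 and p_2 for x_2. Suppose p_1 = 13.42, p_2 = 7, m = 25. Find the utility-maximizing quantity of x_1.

x_1* = 1.7617

From the CES first-order condition, 4·(x_2/x_1)^(1/3) = p_1/p_2.
Hence x_2/x_1 = ((1/4)·p_1/p_2)^(1/(1/3)), i.e. raised to the 3 power.
With the ratio pinned down, the budget gives x_1* = m/(p_1 + p_2·(x_2/x_1)) and x_2* = (x_2/x_1)·x_1*.
Numerically x_2/x_1 = 0.110099, so x_1* = 25/(13.42 + 7·0.110099) = 1.7617.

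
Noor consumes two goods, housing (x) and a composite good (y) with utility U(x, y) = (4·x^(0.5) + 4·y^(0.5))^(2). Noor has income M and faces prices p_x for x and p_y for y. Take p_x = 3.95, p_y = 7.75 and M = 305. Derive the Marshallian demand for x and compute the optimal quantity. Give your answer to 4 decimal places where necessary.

x* = 51.1468

From the CES first-order condition, (y/x)^(0.5) = p_x/p_y.
Hence y/x = (p_x/p_y)^(1/(0.5)), i.e. raised to the 2 power.
Substitute y = (y/x)·x into the budget: x* = M/(p_x + p_y·(y/x)).
Numerically y/x = 0.259771, so x* = 305/(3.95 + 7.75·0.259771) = 51.1468.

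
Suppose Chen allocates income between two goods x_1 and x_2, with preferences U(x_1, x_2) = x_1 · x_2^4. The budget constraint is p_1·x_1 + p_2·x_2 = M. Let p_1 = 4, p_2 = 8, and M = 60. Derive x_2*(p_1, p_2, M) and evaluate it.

At p_1=4, p_2=8, M=60: x_2* = 0.8·60/8 = 6.

x_2* = 6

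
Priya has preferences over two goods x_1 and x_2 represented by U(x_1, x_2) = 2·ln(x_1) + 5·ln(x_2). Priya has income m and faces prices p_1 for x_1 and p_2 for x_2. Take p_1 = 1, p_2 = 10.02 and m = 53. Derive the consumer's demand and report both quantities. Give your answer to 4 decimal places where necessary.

x_1* = 15.1429, x_2* = 3.7782

The MRS is (2/5)·x_2/x_1. Set MRS = p_1/p_2.
Rearranging, p_2·x_2 = (5/2)·p_1·x_1. Substituting into the budget gives p_1·x_1·(1 + (5/2)) = m.
Demand: x_1*(p_1,p_2,m) = 2/7·m/p_1 and x_2* = 5/7·m/p_2.
At p_1=1, p_2=10.02, m=53: x_1* = 2/7·53/1 = 15.1429, x_2* = 3.7782.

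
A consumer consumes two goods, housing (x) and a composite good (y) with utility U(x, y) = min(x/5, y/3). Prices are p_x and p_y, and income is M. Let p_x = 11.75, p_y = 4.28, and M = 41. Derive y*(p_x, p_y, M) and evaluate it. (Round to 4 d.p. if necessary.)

Leontief preferences: the optimum is at the kink where x/5 = y/3, i.e. y = (3/5)·x.
Budget: p_x·x + p_y·(3/5)·x = M, so (5·p_x + 3·p_y)·x = 5·M.
Demand: x*(p_x,p_y,M) = 5·M/(5·p_x + 3·p_y), y* = 3·M/(5·p_x + 3·p_y).
Here 5·11.75 + 3·4.28 = 71.59, giving y* = 1.7181.

y* = 1.7181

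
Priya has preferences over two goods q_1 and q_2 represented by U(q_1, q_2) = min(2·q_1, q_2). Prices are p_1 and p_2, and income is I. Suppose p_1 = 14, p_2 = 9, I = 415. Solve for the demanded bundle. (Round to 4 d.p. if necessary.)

Leontief preferences: the optimum is at the kink where q_1/1 = q_2/2, i.e. q_2 = 2·q_1.
Budget: p_1·q_1 + p_2·2·q_1 = I, so (p_1 + 2·p_2)·q_1 = I.
Demand: q_1*(p_1,p_2,I) = I/(p_1 + 2·p_2), q_2* = 2·I/(p_1 + 2·p_2).
Here 14 + 2·9 = 32, giving q_1* = 12.9688 and q_2* = 25.9375.

q_1* = 12.9688, q_2* = 25.9375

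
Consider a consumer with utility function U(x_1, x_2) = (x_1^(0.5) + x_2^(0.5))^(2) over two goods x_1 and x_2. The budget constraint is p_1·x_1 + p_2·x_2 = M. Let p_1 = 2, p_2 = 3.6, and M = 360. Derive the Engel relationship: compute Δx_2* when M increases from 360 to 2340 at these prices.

From the CES first-order condition, (x_2/x_1)^(0.5) = p_1/p_2.
Solve for the ratio: x_2/x_1 = [p_1/p_2]^(2).
Substitute x_2 = (x_2/x_1)·x_1 into the budget: x_1* = M/(p_1 + p_2·(x_2/x_1)).
Numerically x_2/x_1 = 0.308642, so x_1* = 360/(2 + 3.6·0.308642) = 115.7143 and x_2* = 0.308642·115.7143 = 35.7143.
At M' = 2340: x_2* = 232.1429. Change: 232.1429 − 35.7143 = 196.4286.

Δx_2* = 196.4286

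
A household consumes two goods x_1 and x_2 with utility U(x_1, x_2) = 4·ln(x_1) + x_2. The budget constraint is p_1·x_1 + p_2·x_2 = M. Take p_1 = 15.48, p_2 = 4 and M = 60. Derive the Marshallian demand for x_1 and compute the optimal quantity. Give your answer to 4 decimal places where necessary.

Set MRS = p_1/p_2: (4/x_1)/1 = p_1/p_2.
So x_1*(p_1,p_2) = 4·p_2/p_1, independent of income; and x_2* = (M − 4·p_2)/p_2.
At the given prices: x_1* = 4·4/15.48 = 1.0336.

x_1* = 1.0336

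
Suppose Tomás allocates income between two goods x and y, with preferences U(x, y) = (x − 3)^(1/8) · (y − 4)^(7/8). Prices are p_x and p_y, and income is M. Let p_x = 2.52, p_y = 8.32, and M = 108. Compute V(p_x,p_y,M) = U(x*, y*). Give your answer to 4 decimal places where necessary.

MRS = (1/7)·(y−4)/(x−3). Tangency with p_x/p_y gives y−4 = 7·(p_x/p_y)·(x−3).
Substituting into the budget: x* = 3 + 0.125·(M − 3·p_x − 4·p_y)/p_x, and y* = 4 + 0.875·(…)/p_y.
Discretionary income = 108 − 3·2.52 − 4·8.32 = 67.16; x* = 3 + 0.125·67.16/2.52 = 6.3313; y* = 4 + 0.875·67.16/8.32 = 11.0631.
Utility at the optimum: U(6.3313, 11.0631) = 6.4298.

V = 6.4298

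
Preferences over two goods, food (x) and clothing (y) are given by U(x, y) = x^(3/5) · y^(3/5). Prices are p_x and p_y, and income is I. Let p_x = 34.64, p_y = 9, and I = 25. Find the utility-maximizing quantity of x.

x* = 0.3609

Tangency: MRS = y/x = p_x/p_y.
Rearranging, p_y·y = p_x·x. Substituting into the budget gives p_x·x·(1 + 1) = I.
Demand: x*(p_x,p_y,I) = 0.5·I/p_x and y* = 0.5·I/p_y.
At p_x=34.64, p_y=9, I=25: x* = 0.5·25/34.64 = 0.3609.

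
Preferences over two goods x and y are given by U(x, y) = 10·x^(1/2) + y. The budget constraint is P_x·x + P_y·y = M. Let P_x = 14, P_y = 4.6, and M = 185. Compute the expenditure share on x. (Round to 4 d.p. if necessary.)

Set MRS = P_x/P_y: 5·x^(−1/2) = P_x/P_y.
Solve: √x = 5·P_y/P_x, so x*(P_x,P_y) = (5·P_y/P_x)², and y* = (M − P_x·x*)/P_y.
Plugging in: x* = (5·4.6/14)² = 2.699, y* = 32.0031.
Expenditure on x: 14·2.699 = 37.7857; share = 0.2042.

share on x = 0.2042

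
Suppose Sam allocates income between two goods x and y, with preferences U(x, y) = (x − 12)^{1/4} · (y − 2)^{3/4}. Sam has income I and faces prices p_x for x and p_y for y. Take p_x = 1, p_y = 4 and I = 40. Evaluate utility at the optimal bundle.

This is Cobb-Douglas in (x−12, y−2): tangency gives 0.25·p_y·(y−2) = 0.75·p_x·(x−12).
Substituting into the budget: x* = 12 + 0.25·(I − 12·p_x − 2·p_y)/p_x, and y* = 2 + 0.75·(…)/p_y.
Discretionary income = 40 − 12·1 − 2·4 = 20; x* = 12 + 0.25·20/1 = 17; y* = 2 + 0.75·20/4 = 5.75.
Utility at the optimum: U(17, 5.75) = 4.0296.

V = 4.0296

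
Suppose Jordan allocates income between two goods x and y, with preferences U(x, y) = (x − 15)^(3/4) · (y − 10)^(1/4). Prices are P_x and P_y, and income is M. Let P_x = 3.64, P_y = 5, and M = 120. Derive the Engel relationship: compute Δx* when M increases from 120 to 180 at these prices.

Δx* = 12.3626

Let x' = x−15, y' = y−10. MRS = 3·y'/x' = P_x/P_y.
Substituting into the budget: x* = 15 + 0.75·(M − 15·P_x − 10·P_y)/P_x, and y* = 10 + 0.25·(…)/P_y.
Discretionary income = 120 − 15·3.64 − 10·5 = 15.4; x* = 15 + 0.75·15.4/3.64 = 18.1731.
At M' = 180: x* = 30.5357. Change: 30.5357 − 18.1731 = 12.3626.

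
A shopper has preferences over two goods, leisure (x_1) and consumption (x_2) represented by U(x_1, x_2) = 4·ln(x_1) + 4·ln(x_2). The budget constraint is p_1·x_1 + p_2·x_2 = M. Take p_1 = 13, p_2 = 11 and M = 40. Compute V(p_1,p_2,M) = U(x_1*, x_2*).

V = 4.1145

Demand: x_1*(p_1,p_2,M) = 0.5·M/p_1 and x_2* = 0.5·M/p_2.
At p_1=13, p_2=11, M=40: x_1* = 0.5·40/13 = 1.5385, x_2* = 1.8182.
Utility at the optimum: U(1.5385, 1.8182) = 4.1145.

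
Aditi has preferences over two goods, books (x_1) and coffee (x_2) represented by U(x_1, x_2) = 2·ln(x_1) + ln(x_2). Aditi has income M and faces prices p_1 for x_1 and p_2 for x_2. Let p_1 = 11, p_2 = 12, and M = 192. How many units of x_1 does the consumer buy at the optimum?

x_1* = 11.6364

Demand: x_1*(p_1,p_2,M) = 2/3·M/p_1 and x_2* = 1/3·M/p_2.
At p_1=11, p_2=12, M=192: x_1* = 2/3·192/11 = 11.6364.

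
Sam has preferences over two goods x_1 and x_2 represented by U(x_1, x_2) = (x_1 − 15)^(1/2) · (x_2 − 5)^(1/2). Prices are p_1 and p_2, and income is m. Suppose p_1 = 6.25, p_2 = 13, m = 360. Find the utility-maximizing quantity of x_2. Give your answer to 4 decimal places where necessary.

x_2* = 12.7404

Let x_1' = x_1−15, x_2' = x_2−5. MRS = x_2'/x_1' = p_1/p_2.
Substituting into the budget: x_1* = 15 + 0.5·(m − 15·p_1 − 5·p_2)/p_1, and x_2* = 5 + 0.5·(…)/p_2.
Discretionary income = 360 − 15·6.25 − 5·13 = 201.25; x_2* = 5 + 0.5·201.25/13 = 12.7404.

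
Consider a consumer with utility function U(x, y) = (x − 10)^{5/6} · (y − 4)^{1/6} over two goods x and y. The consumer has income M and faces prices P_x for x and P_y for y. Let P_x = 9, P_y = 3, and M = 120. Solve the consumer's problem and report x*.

x* = 11.6667

Let x' = x−10, y' = y−4. MRS = 5·y'/x' = P_x/P_y.
Substituting into the budget: x* = 10 + 5/6·(M − 10·P_x − 4·P_y)/P_x, and y* = 4 + 1/6·(…)/P_y.
Discretionary income = 120 − 10·9 − 4·3 = 18; x* = 10 + 5/6·18/9 = 11.6667.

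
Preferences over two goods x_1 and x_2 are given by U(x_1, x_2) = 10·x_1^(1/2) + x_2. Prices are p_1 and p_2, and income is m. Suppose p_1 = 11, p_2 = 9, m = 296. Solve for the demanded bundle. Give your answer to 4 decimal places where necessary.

x_1* = 16.7355, x_2* = 12.4343

Set MRS = p_1/p_2: 5·x_1^(−1/2) = p_1/p_2.
Solve: √x_1 = 5·p_2/p_1, so x_1*(p_1,p_2) = (5·p_2/p_1)², and x_2* = (m − p_1·x_1*)/p_2.
Plugging in: x_1* = (5·9/11)² = 16.7355, x_2* = 12.4343.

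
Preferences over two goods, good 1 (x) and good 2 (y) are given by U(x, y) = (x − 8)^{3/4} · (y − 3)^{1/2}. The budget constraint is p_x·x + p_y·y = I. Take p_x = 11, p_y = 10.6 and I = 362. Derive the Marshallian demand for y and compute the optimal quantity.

Let x' = x−8, y' = y−3. MRS = (3/2)·y'/x' = p_x/p_y.
Substituting into the budget: x* = 8 + 0.6·(I − 8·p_x − 3·p_y)/p_x, and y* = 3 + 0.4·(…)/p_y.
Discretionary income = 362 − 8·11 − 3·10.6 = 242.2; y* = 3 + 0.4·242.2/10.6 = 12.1396.

y* = 12.1396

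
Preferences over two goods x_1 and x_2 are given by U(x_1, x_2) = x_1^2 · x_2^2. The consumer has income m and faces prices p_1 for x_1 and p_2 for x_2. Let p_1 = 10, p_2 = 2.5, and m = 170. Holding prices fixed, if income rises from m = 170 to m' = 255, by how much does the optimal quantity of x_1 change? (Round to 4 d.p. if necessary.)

MU_x_1/MU_x_2 = (2·x_2)/(2·x_1); tangency sets this equal to p_1/p_2.
Rearranging, p_2·x_2 = p_1·x_1. Substituting into the budget gives p_1·x_1·(1 + 1) = m.
Demand: x_1*(p_1,p_2,m) = 0.5·m/p_1 and x_2* = 0.5·m/p_2.
At p_1=10, p_2=2.5, m=170: x_1* = 0.5·170/10 = 8.5.
At m' = 255: x_1* = 12.75. Change: 12.75 − 8.5 = 4.25.

Δx_1* = 4.25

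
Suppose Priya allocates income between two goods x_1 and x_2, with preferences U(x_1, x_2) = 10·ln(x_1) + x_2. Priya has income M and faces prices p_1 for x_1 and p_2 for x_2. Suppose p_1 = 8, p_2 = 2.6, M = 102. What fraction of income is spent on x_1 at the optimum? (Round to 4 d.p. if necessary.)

MU_x_1 = 10/x_1, MU_x_2 = 1. Tangency: 10/x_1 = p_1/p_2.
So x_1*(p_1,p_2) = 10·p_2/p_1, independent of income; and x_2* = (M − 10·p_2)/p_2.
At the given prices: x_1* = 10·2.6/8 = 3.25, and x_2* = 29.2308.
Expenditure on x_1: 8·3.25 = 26; share = 0.2549.

share on x_1 = 0.2549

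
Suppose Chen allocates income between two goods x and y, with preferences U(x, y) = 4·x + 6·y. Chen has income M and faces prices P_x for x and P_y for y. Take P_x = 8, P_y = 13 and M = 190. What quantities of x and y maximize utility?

x* = 23.75, y* = 0

Perfect substitutes: compare marginal utility per dollar. 4/P_x vs 6/P_y → 0.5 vs 0.4615.
x gives more utility per dollar, so spend all income on x: x* = M/P_x, y* = 0.
Numerically: x* = 23.75, y* = 0.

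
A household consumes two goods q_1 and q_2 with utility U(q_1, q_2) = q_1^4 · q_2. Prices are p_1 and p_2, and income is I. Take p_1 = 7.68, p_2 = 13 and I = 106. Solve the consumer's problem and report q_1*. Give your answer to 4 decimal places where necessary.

q_1* = 11.0417

MU_q_1/MU_q_2 = (4·q_2)/(q_1); tangency sets this equal to p_1/p_2.
So 4·p_2·q_2 = p_1·q_1; combined with the budget, a share 0.8 of income goes to q_1.
Demand: q_1*(p_1,p_2,I) = 0.8·I/p_1 and q_2* = 0.2·I/p_2.
At p_1=7.68, p_2=13, I=106: q_1* = 0.8·106/7.68 = 11.0417.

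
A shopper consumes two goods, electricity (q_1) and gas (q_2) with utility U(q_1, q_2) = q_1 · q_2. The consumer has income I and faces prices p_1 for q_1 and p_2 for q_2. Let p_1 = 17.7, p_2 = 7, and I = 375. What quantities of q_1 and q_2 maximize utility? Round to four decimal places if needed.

The MRS is q_2/q_1. Set MRS = p_1/p_2.
Rearranging, p_2·q_2 = p_1·q_1. Substituting into the budget gives p_1·q_1·(1 + 1) = I.
Demand: q_1*(p_1,p_2,I) = 0.5·I/p_1 and q_2* = 0.5·I/p_2.
At p_1=17.7, p_2=7, I=375: q_1* = 0.5·375/17.7 = 10.5932, q_2* = 26.7857.

q_1* = 10.5932, q_2* = 26.7857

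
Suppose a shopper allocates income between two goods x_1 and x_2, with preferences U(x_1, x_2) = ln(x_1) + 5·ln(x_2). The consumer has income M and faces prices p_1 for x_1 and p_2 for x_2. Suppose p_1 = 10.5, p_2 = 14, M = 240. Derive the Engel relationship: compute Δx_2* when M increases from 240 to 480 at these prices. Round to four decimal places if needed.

Δx_2* = 14.2857

MU_x_1/MU_x_2 = (x_2)/(5·x_1); tangency sets this equal to p_1/p_2.
Rearranging, p_2·x_2 = 5·p_1·x_1. Substituting into the budget gives p_1·x_1·(1 + 5) = M.
Demand: x_1*(p_1,p_2,M) = 1/6·M/p_1 and x_2* = 5/6·M/p_2.
At p_1=10.5, p_2=14, M=240: x_2* = 5/6·240/14 = 14.2857.
At M' = 480: x_2* = 28.5714. Change: 28.5714 − 14.2857 = 14.2857.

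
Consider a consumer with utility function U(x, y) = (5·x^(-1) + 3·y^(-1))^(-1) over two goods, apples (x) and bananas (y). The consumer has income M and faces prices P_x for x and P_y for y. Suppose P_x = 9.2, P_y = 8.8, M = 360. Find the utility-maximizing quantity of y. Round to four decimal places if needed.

y* = 17.6332

MU_x ∝ 5·x^(-2), MU_y ∝ 3·y^(-2), so MRS = (5/3)·(y/x)^(2) = P_x/P_y.
Hence y/x = ((3/5)·P_x/P_y)^(1/(2)), i.e. raised to the 0.5 power.
With the ratio pinned down, the budget gives x* = M/(P_x + P_y·(y/x)) and y* = (y/x)·x*.
Numerically y/x = 0.792006, so x* = 360/(9.2 + 8.8·0.792006) = 22.2639 and y* = 0.792006·22.2639 = 17.6332.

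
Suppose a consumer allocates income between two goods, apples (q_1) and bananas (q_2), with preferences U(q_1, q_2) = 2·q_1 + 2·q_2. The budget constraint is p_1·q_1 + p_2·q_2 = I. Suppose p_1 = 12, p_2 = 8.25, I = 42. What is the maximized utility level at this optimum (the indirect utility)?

Perfect substitutes: compare marginal utility per dollar. 2/p_1 vs 2/p_2 → 0.1667 vs 0.2424.
q_2 gives more utility per dollar, so spend all income on q_2: q_2* = I/p_2, q_1* = 0.
Numerically: q_1* = 0, q_2* = 5.0909.
Utility at the optimum: U(0, 5.0909) = 10.1818.

V = 10.1818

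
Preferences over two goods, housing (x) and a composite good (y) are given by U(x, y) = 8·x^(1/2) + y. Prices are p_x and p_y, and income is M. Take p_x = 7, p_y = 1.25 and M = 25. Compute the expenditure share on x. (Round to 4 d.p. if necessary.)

MU_x = 4/√x, MU_y = 1. Tangency: 4/√x = p_x/p_y.
Thus x* = (4·p_y/p_x)² — independent of M — with the rest of income spent on y.
Plugging in: x* = (4·1.25/7)² = 0.5102, y* = 17.1429.
Expenditure on x: 7·0.5102 = 3.5714; share = 0.1429.

share on x = 0.1429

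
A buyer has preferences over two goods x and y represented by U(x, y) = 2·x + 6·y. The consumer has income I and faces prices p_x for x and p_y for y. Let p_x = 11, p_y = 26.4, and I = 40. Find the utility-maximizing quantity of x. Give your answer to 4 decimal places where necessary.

Numerically: x* = 0, y* = 1.5152.

x* = 0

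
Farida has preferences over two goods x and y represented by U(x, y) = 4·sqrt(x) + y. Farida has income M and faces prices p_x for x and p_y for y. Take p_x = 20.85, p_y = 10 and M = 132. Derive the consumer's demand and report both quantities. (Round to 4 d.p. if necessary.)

x* = 0.9201, y* = 11.2815

Set MRS = p_x/p_y: 2·x^(−1/2) = p_x/p_y.
Solve: √x = 2·p_y/p_x, so x*(p_x,p_y) = (2·p_y/p_x)², and y* = (M − p_x·x*)/p_y.
Plugging in: x* = (2·10/20.85)² = 0.9201, y* = 11.2815.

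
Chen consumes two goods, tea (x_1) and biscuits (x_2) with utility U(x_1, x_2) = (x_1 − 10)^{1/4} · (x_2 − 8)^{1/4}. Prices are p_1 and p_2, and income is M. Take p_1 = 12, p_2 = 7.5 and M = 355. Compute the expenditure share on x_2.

This is Cobb-Douglas in (x_1−10, x_2−8): tangency gives 0.25·p_2·(x_2−8) = 0.25·p_1·(x_1−10).
Substituting into the budget: x_1* = 10 + 0.5·(M − 10·p_1 − 8·p_2)/p_1, and x_2* = 8 + 0.5·(…)/p_2.
Discretionary income = 355 − 10·12 − 8·7.5 = 175; x_1* = 10 + 0.5·175/12 = 17.2917; x_2* = 8 + 0.5·175/7.5 = 19.6667.
Expenditure on x_2: 7.5·19.6667 = 147.5; share = 0.4155.

share on x_2 = 0.4155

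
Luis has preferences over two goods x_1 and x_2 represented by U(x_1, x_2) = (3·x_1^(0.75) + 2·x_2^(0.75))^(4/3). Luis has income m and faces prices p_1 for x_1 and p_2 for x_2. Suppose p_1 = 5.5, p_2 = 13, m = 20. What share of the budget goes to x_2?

From the CES first-order condition, (3/2)·(x_2/x_1)^(0.25) = p_1/p_2.
Solve for the ratio: x_2/x_1 = [(2/3)·p_1/p_2]^(4).
Substitute x_2 = (x_2/x_1)·x_1 into the budget: x_1* = m/(p_1 + p_2·(x_2/x_1)).
Numerically x_2/x_1 = 0.006329, so x_1* = 20/(5.5 + 13·0.006329) = 3.5828 and x_2* = 0.006329·3.5828 = 0.0227.
Expenditure on x_2: 13·0.0227 = 0.2948; share = 0.0147.

share on x_2 = 0.0147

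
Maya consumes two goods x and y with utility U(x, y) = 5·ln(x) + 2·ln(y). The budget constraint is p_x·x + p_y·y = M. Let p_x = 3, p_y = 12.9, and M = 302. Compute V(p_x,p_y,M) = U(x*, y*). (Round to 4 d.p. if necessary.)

V = 25.1776

MU_x/MU_y = (5·y)/(2·x); tangency sets this equal to p_x/p_y.
So 5·p_y·y = 2·p_x·x; combined with the budget, a share 5/7 of income goes to x.
Demand: x*(p_x,p_y,M) = 5/7·M/p_x and y* = 2/7·M/p_y.
At p_x=3, p_y=12.9, M=302: x* = 5/7·302/3 = 71.9048, y* = 6.6888.
Utility at the optimum: U(71.9048, 6.6888) = 25.1776.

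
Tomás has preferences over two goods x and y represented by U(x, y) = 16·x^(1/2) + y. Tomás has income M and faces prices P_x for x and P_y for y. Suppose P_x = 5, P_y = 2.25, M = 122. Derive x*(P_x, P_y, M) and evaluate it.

Plugging in: x* = (8·2.25/5)² = 12.96.

x* = 12.96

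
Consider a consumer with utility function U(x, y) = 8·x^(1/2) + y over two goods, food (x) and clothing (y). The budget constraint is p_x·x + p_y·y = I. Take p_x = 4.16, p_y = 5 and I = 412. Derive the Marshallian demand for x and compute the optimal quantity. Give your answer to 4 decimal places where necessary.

Plugging in: x* = (4·5/4.16)² = 23.1139.

x* = 23.1139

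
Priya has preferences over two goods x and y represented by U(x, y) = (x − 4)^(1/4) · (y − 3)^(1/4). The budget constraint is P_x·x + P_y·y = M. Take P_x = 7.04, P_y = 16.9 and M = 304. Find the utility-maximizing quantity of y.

MRS = (y−3)/(x−4). Tangency with P_x/P_y gives y−3 = (P_x/P_y)·(x−4).
Substituting into the budget: x* = 4 + 0.5·(M − 4·P_x − 3·P_y)/P_x, and y* = 3 + 0.5·(…)/P_y.
Discretionary income = 304 − 4·7.04 − 3·16.9 = 225.14; y* = 3 + 0.5·225.14/16.9 = 9.6609.

y* = 9.6609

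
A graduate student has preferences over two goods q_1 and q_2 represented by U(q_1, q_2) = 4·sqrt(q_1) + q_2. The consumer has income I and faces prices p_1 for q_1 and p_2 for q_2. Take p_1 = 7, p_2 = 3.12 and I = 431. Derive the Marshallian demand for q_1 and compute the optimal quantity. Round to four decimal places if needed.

q_1* = 0.7946

Thus q_1* = (2·p_2/p_1)² — independent of I — with the rest of income spent on q_2.
Plugging in: q_1* = (2·3.12/7)² = 0.7946.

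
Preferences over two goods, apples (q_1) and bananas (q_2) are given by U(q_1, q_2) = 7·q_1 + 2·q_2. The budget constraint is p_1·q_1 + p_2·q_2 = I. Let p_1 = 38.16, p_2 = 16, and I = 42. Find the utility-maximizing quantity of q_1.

Linear utility — the consumer picks whichever good has higher MU/price: 7/38.16 = 0.1834 vs 2/16 = 0.125.
q_1 gives more utility per dollar, so spend all income on q_1: q_1* = I/p_1, q_2* = 0.
Numerically: q_1* = 1.1006, q_2* = 0.

q_1* = 1.1006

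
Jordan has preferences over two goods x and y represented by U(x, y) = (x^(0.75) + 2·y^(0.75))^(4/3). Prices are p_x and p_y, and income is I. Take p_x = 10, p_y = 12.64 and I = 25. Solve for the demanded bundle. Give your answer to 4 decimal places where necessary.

MRS = MU_x/MU_y = (1/2)·(y/x)^(0.25). Set equal to p_x/p_y.
Hence y/x = (2·p_x/p_y)^(1/(0.25)), i.e. raised to the 4 power.
With the ratio pinned down, the budget gives x* = I/(p_x + p_y·(y/x)) and y* = (y/x)·x*.
Numerically y/x = 6.268039, so x* = 25/(10 + 12.64·6.268039) = 0.2802 and y* = 6.268039·0.2802 = 1.7562.

x* = 0.2802, y* = 1.7562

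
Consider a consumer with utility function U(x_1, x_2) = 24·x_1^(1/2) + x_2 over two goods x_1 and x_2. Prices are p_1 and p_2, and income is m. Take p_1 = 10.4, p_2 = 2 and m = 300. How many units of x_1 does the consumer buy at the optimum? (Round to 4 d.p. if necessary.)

MU_x_1 = 12/√x_1, MU_x_2 = 1. Tangency: 12/√x_1 = p_1/p_2.
Solve: √x_1 = 12·p_2/p_1, so x_1*(p_1,p_2) = (12·p_2/p_1)², and x_2* = (m − p_1·x_1*)/p_2.
Plugging in: x_1* = (12·2/10.4)² = 5.3254.

x_1* = 5.3254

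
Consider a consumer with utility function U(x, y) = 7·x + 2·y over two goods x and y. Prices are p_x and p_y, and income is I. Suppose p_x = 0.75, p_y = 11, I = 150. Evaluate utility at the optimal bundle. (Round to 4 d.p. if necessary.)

Linear utility — the consumer picks whichever good has higher MU/price: 7/0.75 = 9.3333 vs 2/11 = 0.1818.
x gives more utility per dollar, so spend all income on x: x* = I/p_x, y* = 0.
Numerically: x* = 200, y* = 0.
Utility at the optimum: U(200, 0) = 1400.

V = 1400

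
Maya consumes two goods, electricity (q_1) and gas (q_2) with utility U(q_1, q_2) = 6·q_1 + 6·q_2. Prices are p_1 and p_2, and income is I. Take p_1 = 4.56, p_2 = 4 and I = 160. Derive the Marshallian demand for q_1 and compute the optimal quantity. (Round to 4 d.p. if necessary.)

q_2 gives more utility per dollar, so spend all income on q_2: q_2* = I/p_2, q_1* = 0.
Numerically: q_1* = 0, q_2* = 40.

q_1* = 0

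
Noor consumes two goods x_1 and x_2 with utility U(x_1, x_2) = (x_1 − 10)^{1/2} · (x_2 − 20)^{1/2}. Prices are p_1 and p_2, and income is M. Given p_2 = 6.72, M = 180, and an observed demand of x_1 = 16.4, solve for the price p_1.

p_1 = 2

MRS = (x_2−20)/(x_1−10). Tangency with p_1/p_2 gives x_2−20 = (p_1/p_2)·(x_1−10).
Substituting into the budget: x_1* = 10 + 0.5·(M − 10·p_1 − 20·p_2)/p_1, and x_2* = 20 + 0.5·(…)/p_2.
Set x_1* = 16.4 in the demand function and solve for p_1: p_1 = 2.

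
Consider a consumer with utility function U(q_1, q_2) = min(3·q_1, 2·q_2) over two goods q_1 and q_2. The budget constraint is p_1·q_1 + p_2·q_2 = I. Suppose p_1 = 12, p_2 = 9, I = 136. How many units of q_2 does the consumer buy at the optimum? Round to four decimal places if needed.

q_2* = 8

Leontief preferences: the optimum is at the kink where q_1/2 = q_2/3, i.e. q_2 = (3/2)·q_1.
Budget: p_1·q_1 + p_2·(3/2)·q_1 = I, so (2·p_1 + 3·p_2)·q_1 = 2·I.
Demand: q_1*(p_1,p_2,I) = 2·I/(2·p_1 + 3·p_2), q_2* = 3·I/(2·p_1 + 3·p_2).
Here 2·12 + 3·9 = 51, giving q_2* = 8.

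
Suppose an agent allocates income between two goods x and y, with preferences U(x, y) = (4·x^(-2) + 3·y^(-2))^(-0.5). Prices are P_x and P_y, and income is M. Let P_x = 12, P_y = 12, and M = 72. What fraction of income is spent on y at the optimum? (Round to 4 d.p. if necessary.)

MU_x ∝ 4·x^(-3), MU_y ∝ 3·y^(-3), so MRS = (4/3)·(y/x)^(3) = P_x/P_y.
Hence y/x = ((3/4)·P_x/P_y)^(1/(3)), i.e. raised to the 1/3 power.
With the ratio pinned down, the budget gives x* = M/(P_x + P_y·(y/x)) and y* = (y/x)·x*.
Numerically y/x = 0.90856, so x* = 72/(12 + 12·0.90856) = 3.1437 and y* = 0.90856·3.1437 = 2.8563.
Expenditure on y: 12·2.8563 = 34.2752; share = 0.476.

share on y = 0.476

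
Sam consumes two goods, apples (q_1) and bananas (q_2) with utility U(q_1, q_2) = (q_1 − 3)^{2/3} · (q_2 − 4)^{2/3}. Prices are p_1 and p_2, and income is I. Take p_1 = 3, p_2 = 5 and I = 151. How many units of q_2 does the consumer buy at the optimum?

Let q_1' = q_1−3, q_2' = q_2−4. MRS = q_2'/q_1' = p_1/p_2.
Substituting into the budget: q_1* = 3 + 0.5·(I − 3·p_1 − 4·p_2)/p_1, and q_2* = 4 + 0.5·(…)/p_2.
Discretionary income = 151 − 3·3 − 4·5 = 122; q_2* = 4 + 0.5·122/5 = 16.2.

q_2* = 16.2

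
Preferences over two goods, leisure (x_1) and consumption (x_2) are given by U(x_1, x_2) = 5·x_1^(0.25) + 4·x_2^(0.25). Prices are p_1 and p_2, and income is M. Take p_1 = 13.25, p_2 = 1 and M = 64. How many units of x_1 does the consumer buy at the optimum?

x_1* = 1.7517

MRS = MU_x_1/MU_x_2 = (5/4)·(x_2/x_1)^(0.75). Set equal to p_1/p_2.
Hence x_2/x_1 = ((4/5)·p_1/p_2)^(1/(0.75)), i.e. raised to the 4/3 power.
With the ratio pinned down, the budget gives x_1* = M/(p_1 + p_2·(x_2/x_1)) and x_2* = (x_2/x_1)·x_1*.
Numerically x_2/x_1 = 23.284906, so x_1* = 64/(13.25 + 1·23.284906) = 1.7517.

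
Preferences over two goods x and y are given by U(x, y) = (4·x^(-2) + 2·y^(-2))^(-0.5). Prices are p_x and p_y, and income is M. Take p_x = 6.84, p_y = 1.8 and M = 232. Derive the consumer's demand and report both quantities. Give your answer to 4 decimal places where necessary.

x* = 25.5805, y* = 31.683

With the ratio pinned down, the budget gives x* = M/(p_x + p_y·(y/x)) and y* = (y/x)·x*.
Numerically y/x = 1.238562, so x* = 232/(6.84 + 1.8·1.238562) = 25.5805 and y* = 1.238562·25.5805 = 31.683.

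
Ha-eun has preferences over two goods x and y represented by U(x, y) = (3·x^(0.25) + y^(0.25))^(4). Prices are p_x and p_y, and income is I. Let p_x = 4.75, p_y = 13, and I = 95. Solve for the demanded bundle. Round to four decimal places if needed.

x* = 17.164, y* = 1.0362

MRS = MU_x/MU_y = 3·(y/x)^(0.75). Set equal to p_x/p_y.
Hence y/x = ((1/3)·p_x/p_y)^(1/(0.75)), i.e. raised to the 4/3 power.
With the ratio pinned down, the budget gives x* = I/(p_x + p_y·(y/x)) and y* = (y/x)·x*.
Numerically y/x = 0.060372, so x* = 95/(4.75 + 13·0.060372) = 17.164 and y* = 0.060372·17.164 = 1.0362.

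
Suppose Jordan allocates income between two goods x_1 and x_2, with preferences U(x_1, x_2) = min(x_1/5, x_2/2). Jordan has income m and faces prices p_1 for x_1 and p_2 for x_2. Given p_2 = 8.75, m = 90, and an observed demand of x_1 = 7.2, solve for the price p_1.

p_1 = 9

Leontief preferences: the optimum is at the kink where x_1/5 = x_2/2, i.e. x_2 = (2/5)·x_1.
Budget: p_1·x_1 + p_2·(2/5)·x_1 = m, so (5·p_1 + 2·p_2)·x_1 = 5·m.
Demand: x_1*(p_1,p_2,m) = 5·m/(5·p_1 + 2·p_2), x_2* = 2·m/(5·p_1 + 2·p_2).
Set x_1* = 7.2 in the demand function and solve for p_1: p_1 = 9.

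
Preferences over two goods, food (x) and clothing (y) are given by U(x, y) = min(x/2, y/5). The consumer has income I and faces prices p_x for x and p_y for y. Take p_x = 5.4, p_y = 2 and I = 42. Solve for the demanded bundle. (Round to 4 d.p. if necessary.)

x* = 4.0385, y* = 10.0962

With perfect complements, no substitution: consume in ratio x:y = 2:5.
Budget: p_x·x + p_y·(5/2)·x = I, so (2·p_x + 5·p_y)·x = 2·I.
Demand: x*(p_x,p_y,I) = 2·I/(2·p_x + 5·p_y), y* = 5·I/(2·p_x + 5·p_y).
Here 2·5.4 + 5·2 = 20.8, giving x* = 4.0385 and y* = 10.0962.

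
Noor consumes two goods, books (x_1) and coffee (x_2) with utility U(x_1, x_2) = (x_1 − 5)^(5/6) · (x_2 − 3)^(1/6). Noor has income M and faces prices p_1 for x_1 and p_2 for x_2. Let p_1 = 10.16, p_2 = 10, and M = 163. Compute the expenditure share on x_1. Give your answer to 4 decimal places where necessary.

share on x_1 = 0.7319

Discretionary income = 163 − 5·10.16 − 3·10 = 82.2; x_1* = 5 + 5/6·82.2/10.16 = 11.7421; x_2* = 3 + 1/6·82.2/10 = 4.37.
Expenditure on x_1: 10.16·11.7421 = 119.3; share = 0.7319.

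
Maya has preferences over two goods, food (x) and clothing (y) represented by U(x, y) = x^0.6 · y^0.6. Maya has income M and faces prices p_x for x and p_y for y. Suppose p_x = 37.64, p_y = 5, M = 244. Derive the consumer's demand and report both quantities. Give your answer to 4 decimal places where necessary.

x* = 3.2412, y* = 24.4

Demand: x*(p_x,p_y,M) = 0.5·M/p_x and y* = 0.5·M/p_y.
At p_x=37.64, p_y=5, M=244: x* = 0.5·244/37.64 = 3.2412, y* = 24.4.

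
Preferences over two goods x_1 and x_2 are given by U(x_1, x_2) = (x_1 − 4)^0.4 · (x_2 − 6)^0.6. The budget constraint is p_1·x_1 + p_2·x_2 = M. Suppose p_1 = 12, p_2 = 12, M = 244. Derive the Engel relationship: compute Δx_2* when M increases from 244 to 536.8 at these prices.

This is Cobb-Douglas in (x_1−4, x_2−6): tangency gives 0.4·p_2·(x_2−6) = 0.6·p_1·(x_1−4).
After buying the subsistence bundle (4, 6), a share 0.4 of the remaining income goes to x_1: x_1* = 4 + 0.4·(M − 4p_1 − 6p_2)/p_1.
Discretionary income = 244 − 4·12 − 6·12 = 124; x_2* = 6 + 0.6·124/12 = 12.2.
At M' = 536.8: x_2* = 26.84. Change: 26.84 − 12.2 = 14.64.

Δx_2* = 14.64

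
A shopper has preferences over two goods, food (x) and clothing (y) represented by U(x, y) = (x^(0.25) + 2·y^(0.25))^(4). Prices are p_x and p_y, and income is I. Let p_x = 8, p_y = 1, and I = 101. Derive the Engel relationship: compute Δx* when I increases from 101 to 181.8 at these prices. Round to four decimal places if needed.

Δx* = 1.6723

MU_x ∝ x^(-0.75), MU_y ∝ 2·y^(-0.75), so MRS = (1/2)·(y/x)^(0.75) = p_x/p_y.
Solve for the ratio: y/x = [2·p_x/p_y]^(4/3).
With the ratio pinned down, the budget gives x* = I/(p_x + p_y·(y/x)) and y* = (y/x)·x*.
Numerically y/x = 40.317474, so x* = 101/(8 + 1·40.317474) = 2.0903.
At I' = 181.8: x* = 3.7626. Change: 3.7626 − 2.0903 = 1.6723.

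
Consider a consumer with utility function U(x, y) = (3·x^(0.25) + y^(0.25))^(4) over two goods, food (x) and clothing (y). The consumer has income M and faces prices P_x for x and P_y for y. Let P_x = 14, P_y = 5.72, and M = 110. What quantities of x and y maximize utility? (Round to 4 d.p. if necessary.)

MRS = MU_x/MU_y = 3·(y/x)^(0.75). Set equal to P_x/P_y.
Solve for the ratio: y/x = [(1/3)·P_x/P_y]^(4/3).
With the ratio pinned down, the budget gives x* = M/(P_x + P_y·(y/x)) and y* = (y/x)·x*.
Numerically y/x = 0.762338, so x* = 110/(14 + 5.72·0.762338) = 5.9911 and y* = 0.762338·5.9911 = 4.5672.

x* = 5.9911, y* = 4.5672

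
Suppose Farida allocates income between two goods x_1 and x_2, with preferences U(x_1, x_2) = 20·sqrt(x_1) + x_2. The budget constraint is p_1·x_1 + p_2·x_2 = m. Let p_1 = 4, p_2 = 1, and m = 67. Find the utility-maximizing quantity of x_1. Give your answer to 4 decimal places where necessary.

Utility is quasi-linear in x_2; the FOC for x_1 is 10/√x_1 = p_1/p_2.
Solve: √x_1 = 10·p_2/p_1, so x_1*(p_1,p_2) = (10·p_2/p_1)², and x_2* = (m − p_1·x_1*)/p_2.
Plugging in: x_1* = (10·1/4)² = 6.25.

x_1* = 6.25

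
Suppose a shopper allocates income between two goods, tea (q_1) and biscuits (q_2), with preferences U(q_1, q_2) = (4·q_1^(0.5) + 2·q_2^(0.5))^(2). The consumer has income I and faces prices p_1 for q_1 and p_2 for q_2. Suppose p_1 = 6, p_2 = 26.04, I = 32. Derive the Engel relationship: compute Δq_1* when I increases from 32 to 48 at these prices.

Δq_1* = 2.5214

MRS = MU_q_1/MU_q_2 = 2·(q_2/q_1)^(0.5). Set equal to p_1/p_2.
Solve for the ratio: q_2/q_1 = [(1/2)·p_1/p_2]^(2).
Substitute q_2 = (q_2/q_1)·q_1 into the budget: q_1* = I/(p_1 + p_2·(q_2/q_1)).
Numerically q_2/q_1 = 0.013273, so q_1* = 32/(6 + 26.04·0.013273) = 5.0428.
At I' = 48: q_1* = 7.5643. Change: 7.5643 − 5.0428 = 2.5214.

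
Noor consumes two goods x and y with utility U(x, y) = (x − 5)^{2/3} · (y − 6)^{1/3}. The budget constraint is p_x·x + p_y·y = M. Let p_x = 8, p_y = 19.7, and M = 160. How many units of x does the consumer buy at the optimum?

Let x' = x−5, y' = y−6. MRS = 2·y'/x' = p_x/p_y.
After buying the subsistence bundle (5, 6), a share 2/3 of the remaining income goes to x: x* = 5 + 2/3·(M − 5p_x − 6p_y)/p_x.
Discretionary income = 160 − 5·8 − 6·19.7 = 1.8; x* = 5 + 2/3·1.8/8 = 5.15.

x* = 5.15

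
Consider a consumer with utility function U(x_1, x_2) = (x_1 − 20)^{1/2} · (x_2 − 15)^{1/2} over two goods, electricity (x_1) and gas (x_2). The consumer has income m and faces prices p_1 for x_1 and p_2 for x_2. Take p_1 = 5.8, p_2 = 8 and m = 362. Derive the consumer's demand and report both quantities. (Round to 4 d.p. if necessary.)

x_1* = 30.8621, x_2* = 22.875

Let x_1' = x_1−20, x_2' = x_2−15. MRS = x_2'/x_1' = p_1/p_2.
After buying the subsistence bundle (20, 15), a share 0.5 of the remaining income goes to x_1: x_1* = 20 + 0.5·(m − 20p_1 − 15p_2)/p_1.
Discretionary income = 362 − 20·5.8 − 15·8 = 126; x_1* = 20 + 0.5·126/5.8 = 30.8621; x_2* = 15 + 0.5·126/8 = 22.875.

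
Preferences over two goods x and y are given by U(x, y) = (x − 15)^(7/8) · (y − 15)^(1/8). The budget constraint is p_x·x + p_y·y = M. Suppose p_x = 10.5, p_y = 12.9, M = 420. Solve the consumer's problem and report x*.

x* = 20.75

MRS = 7·(y−15)/(x−15). Tangency with p_x/p_y gives y−15 = (1/7)·(p_x/p_y)·(x−15).
After buying the subsistence bundle (15, 15), a share 0.875 of the remaining income goes to x: x* = 15 + 0.875·(M − 15p_x − 15p_y)/p_x.
Discretionary income = 420 − 15·10.5 − 15·12.9 = 69; x* = 15 + 0.875·69/10.5 = 20.75.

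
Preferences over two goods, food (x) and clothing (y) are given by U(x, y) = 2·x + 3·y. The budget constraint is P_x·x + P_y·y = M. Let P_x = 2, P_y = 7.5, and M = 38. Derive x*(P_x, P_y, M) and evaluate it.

Perfect substitutes: compare marginal utility per dollar. 2/P_x vs 3/P_y → 1 vs 0.4.
x gives more utility per dollar, so spend all income on x: x* = M/P_x, y* = 0.
Numerically: x* = 19, y* = 0.

x* = 19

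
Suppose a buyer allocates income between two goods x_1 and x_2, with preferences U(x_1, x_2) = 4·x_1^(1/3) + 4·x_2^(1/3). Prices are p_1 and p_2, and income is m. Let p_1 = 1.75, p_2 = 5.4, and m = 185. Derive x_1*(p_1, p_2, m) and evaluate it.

Numerically x_2/x_1 = 0.184487, so x_1* = 185/(1.75 + 5.4·0.184487) = 67.365.

x_1* = 67.365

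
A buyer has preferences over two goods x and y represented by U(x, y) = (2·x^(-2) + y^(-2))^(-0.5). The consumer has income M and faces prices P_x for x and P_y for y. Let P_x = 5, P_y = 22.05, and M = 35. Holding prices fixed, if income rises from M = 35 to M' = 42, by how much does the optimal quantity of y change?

Δy* = 0.2162

MU_x ∝ 2·x^(-3), MU_y ∝ y^(-3), so MRS = 2·(y/x)^(3) = P_x/P_y.
Hence y/x = ((1/2)·P_x/P_y)^(1/(3)), i.e. raised to the 1/3 power.
Substitute y = (y/x)·x into the budget: x* = M/(P_x + P_y·(y/x)).
Numerically y/x = 0.483998, so x* = 35/(5 + 22.05·0.483998) = 2.2333 and y* = 0.483998·2.2333 = 1.0809.
At M' = 42: y* = 1.2971. Change: 1.2971 − 1.0809 = 0.2162.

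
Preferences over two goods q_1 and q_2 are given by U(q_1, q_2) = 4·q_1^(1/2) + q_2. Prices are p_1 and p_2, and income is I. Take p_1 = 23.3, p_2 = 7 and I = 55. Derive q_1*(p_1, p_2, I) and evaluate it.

Thus q_1* = (2·p_2/p_1)² — independent of I — with the rest of income spent on q_2.
Plugging in: q_1* = (2·7/23.3)² = 0.361.

q_1* = 0.361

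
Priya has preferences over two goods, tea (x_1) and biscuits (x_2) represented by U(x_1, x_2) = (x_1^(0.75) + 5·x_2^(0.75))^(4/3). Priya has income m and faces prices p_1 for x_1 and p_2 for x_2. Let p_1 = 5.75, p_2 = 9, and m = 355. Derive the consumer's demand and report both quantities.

x_1* = 0.3765, x_2* = 39.2039

From the CES first-order condition, (1/5)·(x_2/x_1)^(0.25) = p_1/p_2.
Hence x_2/x_1 = (5·p_1/p_2)^(1/(0.25)), i.e. raised to the 4 power.
With the ratio pinned down, the budget gives x_1* = m/(p_1 + p_2·(x_2/x_1)) and x_2* = (x_2/x_1)·x_1*.
Numerically x_2/x_1 = 104.131316, so x_1* = 355/(5.75 + 9·104.131316) = 0.3765 and x_2* = 104.131316·0.3765 = 39.2039.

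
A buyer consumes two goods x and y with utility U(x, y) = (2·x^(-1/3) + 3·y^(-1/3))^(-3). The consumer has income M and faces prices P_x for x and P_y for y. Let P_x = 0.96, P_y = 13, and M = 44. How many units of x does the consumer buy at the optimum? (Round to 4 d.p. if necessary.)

x* = 12.7312

MRS = MU_x/MU_y = (2/3)·(y/x)^(4/3). Set equal to P_x/P_y.
Solve for the ratio: y/x = [(3/2)·P_x/P_y]^(0.75).
With the ratio pinned down, the budget gives x* = M/(P_x + P_y·(y/x)) and y* = (y/x)·x*.
Numerically y/x = 0.192006, so x* = 44/(0.96 + 13·0.192006) = 12.7312.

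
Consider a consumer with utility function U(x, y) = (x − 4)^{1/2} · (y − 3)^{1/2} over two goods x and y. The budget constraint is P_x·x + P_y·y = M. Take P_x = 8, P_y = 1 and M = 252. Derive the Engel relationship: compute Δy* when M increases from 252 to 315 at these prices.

Δy* = 31.5

This is Cobb-Douglas in (x−4, y−3): tangency gives 0.5·P_y·(y−3) = 0.5·P_x·(x−4).
After buying the subsistence bundle (4, 3), a share 0.5 of the remaining income goes to x: x* = 4 + 0.5·(M − 4P_x − 3P_y)/P_x.
Discretionary income = 252 − 4·8 − 3·1 = 217; y* = 3 + 0.5·217/1 = 111.5.
At M' = 315: y* = 143. Change: 143 − 111.5 = 31.5.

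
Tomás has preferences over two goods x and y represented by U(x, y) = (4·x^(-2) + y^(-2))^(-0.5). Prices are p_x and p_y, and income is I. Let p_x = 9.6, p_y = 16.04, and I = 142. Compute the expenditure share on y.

Numerically y/x = 0.530887, so x* = 142/(9.6 + 16.04·0.530887) = 7.8386 and y* = 0.530887·7.8386 = 4.1614.
Expenditure on y: 16.04·4.1614 = 66.7492; share = 0.4701.

share on y = 0.4701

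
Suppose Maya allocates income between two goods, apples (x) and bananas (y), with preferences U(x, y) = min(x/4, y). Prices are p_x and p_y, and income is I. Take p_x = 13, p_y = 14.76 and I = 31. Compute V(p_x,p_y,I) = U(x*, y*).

With perfect complements, no substitution: consume in ratio x:y = 4:1.
Budget: p_x·x + p_y·(1/4)·x = I, so (4·p_x + p_y)·x = 4·I.
Demand: x*(p_x,p_y,I) = 4·I/(4·p_x + p_y), y* = I/(4·p_x + p_y).
Here 4·13 + 14.76 = 66.76, giving x* = 1.8574 and y* = 0.4643.
Utility at the optimum: U(1.8574, 0.4643) = 0.4643.

V = 0.4643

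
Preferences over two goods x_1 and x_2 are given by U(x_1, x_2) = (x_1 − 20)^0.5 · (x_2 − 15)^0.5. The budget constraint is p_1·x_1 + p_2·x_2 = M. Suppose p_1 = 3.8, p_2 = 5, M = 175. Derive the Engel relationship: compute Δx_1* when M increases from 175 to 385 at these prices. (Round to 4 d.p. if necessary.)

Δx_1* = 27.6316

Substituting into the budget: x_1* = 20 + 0.5·(M − 20·p_1 − 15·p_2)/p_1, and x_2* = 15 + 0.5·(…)/p_2.
Discretionary income = 175 − 20·3.8 − 15·5 = 24; x_1* = 20 + 0.5·24/3.8 = 23.1579.
At M' = 385: x_1* = 50.7895. Change: 50.7895 − 23.1579 = 27.6316.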